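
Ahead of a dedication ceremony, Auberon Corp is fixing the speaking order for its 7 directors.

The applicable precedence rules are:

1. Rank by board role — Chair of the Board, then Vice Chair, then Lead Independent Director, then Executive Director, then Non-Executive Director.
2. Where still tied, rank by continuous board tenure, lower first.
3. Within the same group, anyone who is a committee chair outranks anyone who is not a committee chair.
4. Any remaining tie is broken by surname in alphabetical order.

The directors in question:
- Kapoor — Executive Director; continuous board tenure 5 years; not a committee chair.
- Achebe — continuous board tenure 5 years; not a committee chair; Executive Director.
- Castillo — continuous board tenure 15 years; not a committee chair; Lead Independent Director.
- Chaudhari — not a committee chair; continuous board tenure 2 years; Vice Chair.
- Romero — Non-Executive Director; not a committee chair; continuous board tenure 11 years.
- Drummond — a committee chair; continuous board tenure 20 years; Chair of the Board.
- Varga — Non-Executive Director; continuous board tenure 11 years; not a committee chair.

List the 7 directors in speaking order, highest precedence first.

By board role: Drummond (Chair of the Board); then Chaudhari (Vice Chair); then Castillo (Lead Independent Director); then Achebe and Kapoor (Executive Director); then Romero and Varga (Non-Executive Director).
Achebe and Kapoor both have continuous board tenure 5 years, so the next rule applies.
Achebe and Kapoor are each not a committee chair, so the next rule applies.
Among Achebe and Kapoor, alphabetically by surname: Achebe before Kapoor.
Romero and Varga both have continuous board tenure 11 years, so the next rule applies.
Romero and Varga are each not a committee chair, so the next rule applies.
Among Romero and Varga, alphabetically by surname: Romero before Varga.
Full order: Drummond, Chaudhari, Castillo, Achebe, Kapoor, Romero, Varga.

Drummond, Chaudhari, Castillo, Achebe, Kapoor, Romero, Varga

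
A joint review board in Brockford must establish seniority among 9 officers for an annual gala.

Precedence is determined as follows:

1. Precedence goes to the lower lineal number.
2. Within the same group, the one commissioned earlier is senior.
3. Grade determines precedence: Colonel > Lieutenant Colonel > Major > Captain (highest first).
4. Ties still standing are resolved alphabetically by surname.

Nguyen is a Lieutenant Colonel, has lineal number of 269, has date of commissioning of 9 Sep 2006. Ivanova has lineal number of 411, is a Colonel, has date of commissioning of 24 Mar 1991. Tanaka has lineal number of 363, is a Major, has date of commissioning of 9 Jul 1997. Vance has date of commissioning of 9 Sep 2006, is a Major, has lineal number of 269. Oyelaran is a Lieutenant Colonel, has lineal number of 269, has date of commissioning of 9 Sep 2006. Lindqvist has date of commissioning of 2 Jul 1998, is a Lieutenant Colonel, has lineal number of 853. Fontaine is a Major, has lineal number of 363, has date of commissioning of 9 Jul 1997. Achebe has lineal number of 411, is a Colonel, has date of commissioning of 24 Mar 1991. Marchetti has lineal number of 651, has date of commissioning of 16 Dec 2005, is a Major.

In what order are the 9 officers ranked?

Nguyen, Oyelaran, Vance, Fontaine, Tanaka, Achebe, Ivanova, Marchetti, Lindqvist

By lineal number (lower first): Nguyen, Oyelaran and Vance (each 269); then Fontaine and Tanaka (both 363); then Achebe and Ivanova (both 411); then Marchetti (651); then Lindqvist (853).
Nguyen, Oyelaran and Vance all have date of commissioning 9 Sep 2006, so the next rule applies.
Among Nguyen, Oyelaran and Vance, by grade: Nguyen and Oyelaran (Lieutenant Colonel) before Vance (Major).
Among Nguyen and Oyelaran, alphabetically by surname: Nguyen before Oyelaran.
Fontaine and Tanaka both have date of commissioning 9 Jul 1997, so the next rule applies.
Fontaine and Tanaka are each Major, so the next rule applies.
Among Fontaine and Tanaka, alphabetically by surname: Fontaine before Tanaka.
Achebe and Ivanova both have date of commissioning 24 Mar 1991, so the next rule applies.
Achebe and Ivanova are each Colonel, so the next rule applies.
Among Achebe and Ivanova, alphabetically by surname: Achebe before Ivanova.
Full order: Nguyen, Oyelaran, Vance, Fontaine, Tanaka, Achebe, Ivanova, Marchetti, Lindqvist.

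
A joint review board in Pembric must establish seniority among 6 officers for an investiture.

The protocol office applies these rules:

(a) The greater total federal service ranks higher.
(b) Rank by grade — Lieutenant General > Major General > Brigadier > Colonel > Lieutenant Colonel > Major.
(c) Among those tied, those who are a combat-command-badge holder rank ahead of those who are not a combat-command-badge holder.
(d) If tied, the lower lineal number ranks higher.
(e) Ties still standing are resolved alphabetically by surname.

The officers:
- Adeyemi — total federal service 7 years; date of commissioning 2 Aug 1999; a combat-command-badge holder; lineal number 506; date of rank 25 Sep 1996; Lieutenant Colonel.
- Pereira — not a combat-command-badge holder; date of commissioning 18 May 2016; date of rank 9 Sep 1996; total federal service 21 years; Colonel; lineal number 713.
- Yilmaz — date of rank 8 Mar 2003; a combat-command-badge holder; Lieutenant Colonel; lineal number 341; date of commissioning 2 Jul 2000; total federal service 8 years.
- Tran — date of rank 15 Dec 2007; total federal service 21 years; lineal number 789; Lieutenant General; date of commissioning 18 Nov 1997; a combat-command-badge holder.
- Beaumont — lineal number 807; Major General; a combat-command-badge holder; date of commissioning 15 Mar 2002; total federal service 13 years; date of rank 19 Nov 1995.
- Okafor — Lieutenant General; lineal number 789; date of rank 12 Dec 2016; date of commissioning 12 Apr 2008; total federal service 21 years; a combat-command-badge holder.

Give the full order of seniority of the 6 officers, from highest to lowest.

Okafor, Tran, Pereira, Beaumont, Yilmaz, Adeyemi

By total federal service (higher first): Okafor, Tran and Pereira (each 21 years); then Beaumont (13 years); then Yilmaz (8 years); then Adeyemi (7 years).
Among Okafor, Tran and Pereira, by grade: Okafor and Tran (Lieutenant General) before Pereira (Colonel).
Okafor and Tran are each a combat-command-badge holder, so the next rule applies.
Okafor and Tran both have lineal number 789, so the next rule applies.
Among Okafor and Tran, alphabetically by surname: Okafor before Tran.
Full order: Okafor, Tran, Pereira, Beaumont, Yilmaz, Adeyemi.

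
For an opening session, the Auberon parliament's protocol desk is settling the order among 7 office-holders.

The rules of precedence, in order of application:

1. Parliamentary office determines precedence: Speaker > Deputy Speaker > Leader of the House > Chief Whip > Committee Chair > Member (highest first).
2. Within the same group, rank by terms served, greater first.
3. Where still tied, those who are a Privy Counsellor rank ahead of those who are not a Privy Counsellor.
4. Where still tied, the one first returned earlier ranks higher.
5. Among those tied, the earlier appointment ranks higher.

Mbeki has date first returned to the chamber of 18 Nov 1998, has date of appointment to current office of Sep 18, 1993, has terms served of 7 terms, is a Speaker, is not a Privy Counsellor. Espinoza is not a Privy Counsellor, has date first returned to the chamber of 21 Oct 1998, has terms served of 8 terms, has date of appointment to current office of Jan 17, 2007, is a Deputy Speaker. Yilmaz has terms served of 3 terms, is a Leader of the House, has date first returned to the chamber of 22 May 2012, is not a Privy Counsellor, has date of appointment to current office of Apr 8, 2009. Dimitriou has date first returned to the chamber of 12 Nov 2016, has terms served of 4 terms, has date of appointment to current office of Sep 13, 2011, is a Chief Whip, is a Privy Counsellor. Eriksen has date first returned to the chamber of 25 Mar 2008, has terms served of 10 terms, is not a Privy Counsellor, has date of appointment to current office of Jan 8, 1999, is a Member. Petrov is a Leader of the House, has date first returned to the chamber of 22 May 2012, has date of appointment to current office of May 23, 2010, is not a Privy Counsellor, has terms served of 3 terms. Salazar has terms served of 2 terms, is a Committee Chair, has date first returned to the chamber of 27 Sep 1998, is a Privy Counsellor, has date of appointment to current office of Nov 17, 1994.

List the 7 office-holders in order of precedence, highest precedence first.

Mbeki, Espinoza, Yilmaz, Petrov, Dimitriou, Salazar, Eriksen

By parliamentary office: Mbeki (Speaker); then Espinoza (Deputy Speaker); then Yilmaz and Petrov (Leader of the House); then Dimitriou (Chief Whip); then Salazar (Committee Chair); then Eriksen (Member).
Yilmaz and Petrov both have terms served 3 terms, so the next rule applies.
Yilmaz and Petrov are each not a Privy Counsellor, so the next rule applies.
Yilmaz and Petrov both have date first returned to the chamber 22 May 2012, so the next rule applies.
Among Yilmaz and Petrov, by date of appointment to current office (earlier first): Yilmaz (Apr 8, 2009) before Petrov (May 23, 2010).
Full order: Mbeki, Espinoza, Yilmaz, Petrov, Dimitriou, Salazar, Eriksen.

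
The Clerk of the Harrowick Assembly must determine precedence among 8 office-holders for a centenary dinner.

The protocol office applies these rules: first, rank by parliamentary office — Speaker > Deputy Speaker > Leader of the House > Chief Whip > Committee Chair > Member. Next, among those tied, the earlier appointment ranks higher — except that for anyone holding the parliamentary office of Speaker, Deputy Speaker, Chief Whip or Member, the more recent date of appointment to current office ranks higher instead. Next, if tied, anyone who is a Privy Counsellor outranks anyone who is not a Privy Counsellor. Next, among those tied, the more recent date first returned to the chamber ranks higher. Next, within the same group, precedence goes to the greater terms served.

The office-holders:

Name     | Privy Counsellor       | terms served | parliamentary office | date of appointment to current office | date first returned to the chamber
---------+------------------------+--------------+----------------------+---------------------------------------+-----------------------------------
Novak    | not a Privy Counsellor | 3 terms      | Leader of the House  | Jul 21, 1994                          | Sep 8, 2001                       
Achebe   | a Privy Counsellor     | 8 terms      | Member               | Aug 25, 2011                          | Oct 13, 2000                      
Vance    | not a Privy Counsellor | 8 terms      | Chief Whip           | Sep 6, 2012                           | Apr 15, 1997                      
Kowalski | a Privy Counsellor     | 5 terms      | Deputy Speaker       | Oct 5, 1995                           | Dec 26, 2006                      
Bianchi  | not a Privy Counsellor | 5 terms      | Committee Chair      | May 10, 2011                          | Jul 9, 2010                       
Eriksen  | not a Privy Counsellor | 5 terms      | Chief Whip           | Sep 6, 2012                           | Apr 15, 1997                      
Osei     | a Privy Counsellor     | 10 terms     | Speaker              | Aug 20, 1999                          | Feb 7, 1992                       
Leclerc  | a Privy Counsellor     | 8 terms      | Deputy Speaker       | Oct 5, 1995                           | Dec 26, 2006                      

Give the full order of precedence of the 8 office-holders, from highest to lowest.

By parliamentary office: Osei (Speaker); then Leclerc and Kowalski (Deputy Speaker); then Novak (Leader of the House); then Vance and Eriksen (Chief Whip); then Bianchi (Committee Chair); then Achebe (Member).
Leclerc and Kowalski both have date of appointment to current office Oct 5, 1995, so the next rule applies.
Leclerc and Kowalski are each a Privy Counsellor, so the next rule applies.
Leclerc and Kowalski both have date first returned to the chamber Dec 26, 2006, so the next rule applies.
Among Leclerc and Kowalski, by terms served (higher first): Leclerc (8 terms) before Kowalski (5 terms).
Vance and Eriksen both have date of appointment to current office Sep 6, 2012, so the next rule applies.
Vance and Eriksen are each not a Privy Counsellor, so the next rule applies.
Vance and Eriksen both have date first returned to the chamber Apr 15, 1997, so the next rule applies.
Among Vance and Eriksen, by terms served (higher first): Vance (8 terms) before Eriksen (5 terms).
Full order: Osei, Leclerc, Kowalski, Novak, Vance, Eriksen, Bianchi, Achebe.

Osei, Leclerc, Kowalski, Novak, Vance, Eriksen, Bianchi, Achebe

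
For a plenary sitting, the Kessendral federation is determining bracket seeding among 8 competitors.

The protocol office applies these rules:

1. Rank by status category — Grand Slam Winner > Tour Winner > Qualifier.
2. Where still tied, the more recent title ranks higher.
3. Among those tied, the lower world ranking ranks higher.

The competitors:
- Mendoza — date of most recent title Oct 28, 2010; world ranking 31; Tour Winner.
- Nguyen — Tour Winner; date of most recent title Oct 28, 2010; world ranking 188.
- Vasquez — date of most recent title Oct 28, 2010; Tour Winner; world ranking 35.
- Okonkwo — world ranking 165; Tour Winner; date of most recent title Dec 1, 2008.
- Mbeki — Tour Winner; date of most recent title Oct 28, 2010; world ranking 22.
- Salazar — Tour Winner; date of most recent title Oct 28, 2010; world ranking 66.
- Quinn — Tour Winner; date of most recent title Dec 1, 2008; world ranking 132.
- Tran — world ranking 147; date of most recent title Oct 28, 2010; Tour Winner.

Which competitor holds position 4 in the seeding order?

Salazar

By status category: Mbeki, Mendoza, Vasquez, Salazar, Tran, Nguyen, Quinn and Okonkwo (Tour Winner).
Among Mbeki, Mendoza, Vasquez, Salazar, Tran, Nguyen, Quinn and Okonkwo, by date of most recent title (later first): Mbeki, Mendoza, Vasquez, Salazar, Tran and Nguyen (Oct 28, 2010) before Quinn and Okonkwo (Dec 1, 2008).
Among Mbeki, Mendoza, Vasquez, Salazar, Tran and Nguyen, by world ranking (lower first): Mbeki (22) before Mendoza (31) before Vasquez (35) before Salazar (66) before Tran (147) before Nguyen (188).
Among Quinn and Okonkwo, by world ranking (lower first): Quinn (132) before Okonkwo (165).
Order: Mbeki, Mendoza, Vasquez, Salazar, Tran, Nguyen, Quinn, Okonkwo.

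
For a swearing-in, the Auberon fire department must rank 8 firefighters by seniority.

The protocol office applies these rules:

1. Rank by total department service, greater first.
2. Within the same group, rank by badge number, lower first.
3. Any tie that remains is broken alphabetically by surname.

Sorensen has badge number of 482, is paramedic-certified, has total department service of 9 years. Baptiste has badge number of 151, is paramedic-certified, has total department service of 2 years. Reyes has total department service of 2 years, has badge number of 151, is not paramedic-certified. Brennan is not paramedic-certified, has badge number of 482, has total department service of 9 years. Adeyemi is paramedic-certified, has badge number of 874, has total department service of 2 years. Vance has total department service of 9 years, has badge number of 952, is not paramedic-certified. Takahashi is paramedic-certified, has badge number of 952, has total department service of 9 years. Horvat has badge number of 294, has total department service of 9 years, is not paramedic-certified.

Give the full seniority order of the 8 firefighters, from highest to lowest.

Horvat, Brennan, Sorensen, Takahashi, Vance, Baptiste, Reyes, Adeyemi

By total department service (higher first): Horvat, Brennan, Sorensen, Takahashi and Vance (each 9 years); then Baptiste, Reyes and Adeyemi (each 2 years).
Among Horvat, Brennan, Sorensen, Takahashi and Vance, by badge number (lower first): Horvat (294) before Brennan and Sorensen (482) before Takahashi and Vance (952).
Among Brennan and Sorensen, alphabetically by surname: Brennan before Sorensen.
Among Takahashi and Vance, alphabetically by surname: Takahashi before Vance.
Among Baptiste, Reyes and Adeyemi, by badge number (lower first): Baptiste and Reyes (151) before Adeyemi (874).
Among Baptiste and Reyes, alphabetically by surname: Baptiste before Reyes.
Full order: Horvat, Brennan, Sorensen, Takahashi, Vance, Baptiste, Reyes, Adeyemi.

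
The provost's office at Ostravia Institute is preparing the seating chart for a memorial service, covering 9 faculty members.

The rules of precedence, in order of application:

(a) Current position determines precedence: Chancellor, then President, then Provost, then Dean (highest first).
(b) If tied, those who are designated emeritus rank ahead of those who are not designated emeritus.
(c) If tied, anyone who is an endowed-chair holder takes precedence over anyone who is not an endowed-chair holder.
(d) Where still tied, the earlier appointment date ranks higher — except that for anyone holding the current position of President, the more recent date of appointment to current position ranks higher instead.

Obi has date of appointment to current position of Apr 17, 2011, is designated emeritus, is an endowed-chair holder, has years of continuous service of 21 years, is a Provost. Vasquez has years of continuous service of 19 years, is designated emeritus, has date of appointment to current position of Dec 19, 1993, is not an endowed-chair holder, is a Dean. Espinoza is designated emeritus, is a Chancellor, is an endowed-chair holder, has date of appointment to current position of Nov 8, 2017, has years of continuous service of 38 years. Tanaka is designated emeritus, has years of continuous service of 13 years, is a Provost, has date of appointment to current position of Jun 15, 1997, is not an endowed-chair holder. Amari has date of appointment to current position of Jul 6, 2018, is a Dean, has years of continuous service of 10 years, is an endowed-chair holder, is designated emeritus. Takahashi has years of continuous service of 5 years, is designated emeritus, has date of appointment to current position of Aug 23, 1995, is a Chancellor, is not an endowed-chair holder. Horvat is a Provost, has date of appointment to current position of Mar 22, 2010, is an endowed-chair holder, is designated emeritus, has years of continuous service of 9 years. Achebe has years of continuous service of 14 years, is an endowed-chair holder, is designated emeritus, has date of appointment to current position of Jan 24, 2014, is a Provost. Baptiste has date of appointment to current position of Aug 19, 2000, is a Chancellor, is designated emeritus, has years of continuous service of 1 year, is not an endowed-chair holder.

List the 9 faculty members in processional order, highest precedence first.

Espinoza, Takahashi, Baptiste, Horvat, Obi, Achebe, Tanaka, Amari, Vasquez

By current position: Espinoza, Takahashi and Baptiste (Chancellor); then Horvat, Obi, Achebe and Tanaka (Provost); then Amari and Vasquez (Dean).
Espinoza, Takahashi and Baptiste are each designated emeritus, so the next rule applies.
Among Espinoza, Takahashi and Baptiste, an endowed-chair holder before not an endowed-chair holder: Espinoza (an endowed-chair holder) before Takahashi and Baptiste (not an endowed-chair holder).
Among Takahashi and Baptiste, by date of appointment to current position (earlier first): Takahashi (Aug 23, 1995) before Baptiste (Aug 19, 2000).
Horvat, Obi, Achebe and Tanaka are each designated emeritus, so the next rule applies.
Among Horvat, Obi, Achebe and Tanaka, an endowed-chair holder before not an endowed-chair holder: Horvat, Obi and Achebe (an endowed-chair holder) before Tanaka (not an endowed-chair holder).
Among Horvat, Obi and Achebe, by date of appointment to current position (earlier first): Horvat (Mar 22, 2010) before Obi (Apr 17, 2011) before Achebe (Jan 24, 2014).
Amari and Vasquez are each designated emeritus, so the next rule applies.
Among Amari and Vasquez, an endowed-chair holder before not an endowed-chair holder: Amari (an endowed-chair holder) before Vasquez (not an endowed-chair holder).
Full order: Espinoza, Takahashi, Baptiste, Horvat, Obi, Achebe, Tanaka, Amari, Vasquez.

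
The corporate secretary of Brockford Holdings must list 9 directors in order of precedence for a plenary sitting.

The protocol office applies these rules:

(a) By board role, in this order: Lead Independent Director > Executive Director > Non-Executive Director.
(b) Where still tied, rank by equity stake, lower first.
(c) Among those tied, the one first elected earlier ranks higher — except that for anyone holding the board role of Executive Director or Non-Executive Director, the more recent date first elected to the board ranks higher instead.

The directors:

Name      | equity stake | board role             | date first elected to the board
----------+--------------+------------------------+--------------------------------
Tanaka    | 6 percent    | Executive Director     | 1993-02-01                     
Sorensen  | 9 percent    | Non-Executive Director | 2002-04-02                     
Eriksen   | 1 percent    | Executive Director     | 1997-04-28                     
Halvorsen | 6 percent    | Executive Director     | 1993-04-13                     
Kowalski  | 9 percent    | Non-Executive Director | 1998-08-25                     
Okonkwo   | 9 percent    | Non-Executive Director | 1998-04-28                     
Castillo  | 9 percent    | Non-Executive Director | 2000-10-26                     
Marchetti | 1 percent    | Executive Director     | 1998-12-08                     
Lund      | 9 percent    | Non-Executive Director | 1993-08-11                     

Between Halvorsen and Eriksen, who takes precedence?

Eriksen

By board role: Marchetti, Eriksen, Halvorsen and Tanaka (Executive Director); then Sorensen, Castillo, Kowalski, Okonkwo and Lund (Non-Executive Director).
Among Marchetti, Eriksen, Halvorsen and Tanaka, by equity stake (lower first): Marchetti and Eriksen (1 percent) before Halvorsen and Tanaka (6 percent).
Among Marchetti and Eriksen, by date first elected to the board (later first) (reversed rule for this group): Marchetti (1998-12-08) before Eriksen (1997-04-28).
Among Halvorsen and Tanaka, by date first elected to the board (later first) (reversed rule for this group): Halvorsen (1993-04-13) before Tanaka (1993-02-01).
Sorensen, Castillo, Kowalski, Okonkwo and Lund all have equity stake 9 percent, so the next rule applies.
Among Sorensen, Castillo, Kowalski, Okonkwo and Lund, by date first elected to the board (later first) (reversed rule for this group): Sorensen (2002-04-02) before Castillo (2000-10-26) before Kowalski (1998-08-25) before Okonkwo (1998-04-28) before Lund (1993-08-11).
So Eriksen takes precedence.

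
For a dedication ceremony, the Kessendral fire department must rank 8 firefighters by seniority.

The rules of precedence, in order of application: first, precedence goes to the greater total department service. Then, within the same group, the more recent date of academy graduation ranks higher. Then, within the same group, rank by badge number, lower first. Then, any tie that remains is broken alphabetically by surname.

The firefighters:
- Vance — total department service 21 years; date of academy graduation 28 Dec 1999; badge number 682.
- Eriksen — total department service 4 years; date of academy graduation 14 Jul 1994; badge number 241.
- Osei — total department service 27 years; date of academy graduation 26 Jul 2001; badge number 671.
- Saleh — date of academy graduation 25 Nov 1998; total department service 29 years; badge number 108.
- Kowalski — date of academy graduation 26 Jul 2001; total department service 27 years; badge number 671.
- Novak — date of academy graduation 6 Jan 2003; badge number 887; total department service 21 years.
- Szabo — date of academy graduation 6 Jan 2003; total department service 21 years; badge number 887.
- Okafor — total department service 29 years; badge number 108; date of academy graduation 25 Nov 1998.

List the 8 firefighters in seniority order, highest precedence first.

By total department service (higher first): Okafor and Saleh (both 29 years); then Kowalski and Osei (both 27 years); then Novak, Szabo and Vance (each 21 years); then Eriksen (4 years).
Okafor and Saleh both have date of academy graduation 25 Nov 1998, so the next rule applies.
Okafor and Saleh both have badge number 108, so the next rule applies.
Among Okafor and Saleh, alphabetically by surname: Okafor before Saleh.
Kowalski and Osei both have date of academy graduation 26 Jul 2001, so the next rule applies.
Kowalski and Osei both have badge number 671, so the next rule applies.
Among Kowalski and Osei, alphabetically by surname: Kowalski before Osei.
Among Novak, Szabo and Vance, by date of academy graduation (later first): Novak and Szabo (6 Jan 2003) before Vance (28 Dec 1999).
Novak and Szabo both have badge number 887, so the next rule applies.
Among Novak and Szabo, alphabetically by surname: Novak before Szabo.
Full order: Okafor, Saleh, Kowalski, Osei, Novak, Szabo, Vance, Eriksen.

Okafor, Saleh, Kowalski, Osei, Novak, Szabo, Vance, Eriksen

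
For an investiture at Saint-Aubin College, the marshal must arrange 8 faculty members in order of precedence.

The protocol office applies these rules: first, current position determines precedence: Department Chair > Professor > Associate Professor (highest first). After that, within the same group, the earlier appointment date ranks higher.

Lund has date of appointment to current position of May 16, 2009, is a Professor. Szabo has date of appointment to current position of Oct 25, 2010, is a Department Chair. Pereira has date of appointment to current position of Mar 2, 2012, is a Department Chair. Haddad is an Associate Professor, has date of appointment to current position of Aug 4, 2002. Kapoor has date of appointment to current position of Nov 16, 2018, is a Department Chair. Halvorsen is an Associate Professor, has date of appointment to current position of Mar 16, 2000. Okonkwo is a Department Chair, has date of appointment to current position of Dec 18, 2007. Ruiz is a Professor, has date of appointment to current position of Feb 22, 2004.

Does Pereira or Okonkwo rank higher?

By current position: Okonkwo, Szabo, Pereira and Kapoor (Department Chair); then Ruiz and Lund (Professor); then Halvorsen and Haddad (Associate Professor).
Among Okonkwo, Szabo, Pereira and Kapoor, by date of appointment to current position (earlier first): Okonkwo (Dec 18, 2007) before Szabo (Oct 25, 2010) before Pereira (Mar 2, 2012) before Kapoor (Nov 16, 2018).
Among Ruiz and Lund, by date of appointment to current position (earlier first): Ruiz (Feb 22, 2004) before Lund (May 16, 2009).
Among Halvorsen and Haddad, by date of appointment to current position (earlier first): Halvorsen (Mar 16, 2000) before Haddad (Aug 4, 2002).
So Okonkwo takes precedence.

Okonkwo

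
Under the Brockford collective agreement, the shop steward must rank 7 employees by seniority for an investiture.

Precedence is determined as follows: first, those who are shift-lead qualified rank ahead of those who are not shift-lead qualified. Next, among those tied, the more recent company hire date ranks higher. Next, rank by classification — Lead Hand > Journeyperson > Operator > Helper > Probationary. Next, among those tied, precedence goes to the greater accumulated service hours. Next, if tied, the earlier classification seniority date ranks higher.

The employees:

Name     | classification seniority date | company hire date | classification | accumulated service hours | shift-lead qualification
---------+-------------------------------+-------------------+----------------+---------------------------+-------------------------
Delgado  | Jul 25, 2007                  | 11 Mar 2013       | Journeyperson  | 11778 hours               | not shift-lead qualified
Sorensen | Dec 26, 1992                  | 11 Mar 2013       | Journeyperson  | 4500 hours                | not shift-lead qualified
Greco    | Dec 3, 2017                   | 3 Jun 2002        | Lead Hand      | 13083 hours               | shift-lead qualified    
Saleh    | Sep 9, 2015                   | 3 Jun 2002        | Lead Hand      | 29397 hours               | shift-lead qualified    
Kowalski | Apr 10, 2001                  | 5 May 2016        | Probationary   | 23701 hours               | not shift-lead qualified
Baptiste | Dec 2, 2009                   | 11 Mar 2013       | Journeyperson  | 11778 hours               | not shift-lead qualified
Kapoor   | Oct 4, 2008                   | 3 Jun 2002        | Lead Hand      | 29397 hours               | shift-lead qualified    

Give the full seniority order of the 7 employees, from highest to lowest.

By the first rule: Kapoor, Saleh and Greco (each shift-lead qualified); then Kowalski, Delgado, Baptiste and Sorensen (each not shift-lead qualified).
Kapoor, Saleh and Greco all have company hire date 3 Jun 2002, so the next rule applies.
Kapoor, Saleh and Greco are each Lead Hand, so the next rule applies.
Among Kapoor, Saleh and Greco, by accumulated service hours (higher first): Kapoor and Saleh (29397 hours) before Greco (13083 hours).
Among Kapoor and Saleh, by classification seniority date (earlier first): Kapoor (Oct 4, 2008) before Saleh (Sep 9, 2015).
Among Kowalski, Delgado, Baptiste and Sorensen, by company hire date (later first): Kowalski (5 May 2016) before Delgado, Baptiste and Sorensen (11 Mar 2013).
Delgado, Baptiste and Sorensen are each Journeyperson, so the next rule applies.
Among Delgado, Baptiste and Sorensen, by accumulated service hours (higher first): Delgado and Baptiste (11778 hours) before Sorensen (4500 hours).
Among Delgado and Baptiste, by classification seniority date (earlier first): Delgado (Jul 25, 2007) before Baptiste (Dec 2, 2009).
Full order: Kapoor, Saleh, Greco, Kowalski, Delgado, Baptiste, Sorensen.

Kapoor, Saleh, Greco, Kowalski, Delgado, Baptiste, Sorensen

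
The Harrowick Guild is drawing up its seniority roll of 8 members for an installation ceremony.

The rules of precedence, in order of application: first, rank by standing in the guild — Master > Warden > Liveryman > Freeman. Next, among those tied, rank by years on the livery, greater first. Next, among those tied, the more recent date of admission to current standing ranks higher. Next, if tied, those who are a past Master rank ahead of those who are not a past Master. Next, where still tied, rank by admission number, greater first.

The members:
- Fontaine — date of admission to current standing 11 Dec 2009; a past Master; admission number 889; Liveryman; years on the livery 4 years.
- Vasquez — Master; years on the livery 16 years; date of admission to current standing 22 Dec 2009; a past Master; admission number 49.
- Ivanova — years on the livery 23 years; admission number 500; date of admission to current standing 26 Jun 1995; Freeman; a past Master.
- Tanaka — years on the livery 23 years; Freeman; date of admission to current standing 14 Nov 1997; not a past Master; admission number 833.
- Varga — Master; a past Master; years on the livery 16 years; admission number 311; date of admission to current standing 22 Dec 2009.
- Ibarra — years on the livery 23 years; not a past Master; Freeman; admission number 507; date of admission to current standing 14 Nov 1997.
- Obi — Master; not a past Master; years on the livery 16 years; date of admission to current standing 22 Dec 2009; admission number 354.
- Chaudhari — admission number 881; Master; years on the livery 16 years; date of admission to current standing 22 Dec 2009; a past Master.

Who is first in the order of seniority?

By standing in the guild: Chaudhari, Varga, Vasquez and Obi (Master); then Fontaine (Liveryman); then Tanaka, Ibarra and Ivanova (Freeman).
Chaudhari, Varga, Vasquez and Obi all have years on the livery 16 years, so the next rule applies.
Chaudhari, Varga, Vasquez and Obi all have date of admission to current standing 22 Dec 2009, so the next rule applies.
Among Chaudhari, Varga, Vasquez and Obi, a past Master before not a past Master: Chaudhari, Varga and Vasquez (a past Master) before Obi (not a past Master).
Among Chaudhari, Varga and Vasquez, by admission number (higher first): Chaudhari (881) before Varga (311) before Vasquez (49).
Tanaka, Ibarra and Ivanova all have years on the livery 23 years, so the next rule applies.
Among Tanaka, Ibarra and Ivanova, by date of admission to current standing (later first): Tanaka and Ibarra (14 Nov 1997) before Ivanova (26 Jun 1995).
Tanaka and Ibarra are each not a past Master, so the next rule applies.
Among Tanaka and Ibarra, by admission number (higher first): Tanaka (833) before Ibarra (507).
Order: Chaudhari, Varga, Vasquez, Obi, Fontaine, Tanaka, Ibarra, Ivanova.

Chaudhari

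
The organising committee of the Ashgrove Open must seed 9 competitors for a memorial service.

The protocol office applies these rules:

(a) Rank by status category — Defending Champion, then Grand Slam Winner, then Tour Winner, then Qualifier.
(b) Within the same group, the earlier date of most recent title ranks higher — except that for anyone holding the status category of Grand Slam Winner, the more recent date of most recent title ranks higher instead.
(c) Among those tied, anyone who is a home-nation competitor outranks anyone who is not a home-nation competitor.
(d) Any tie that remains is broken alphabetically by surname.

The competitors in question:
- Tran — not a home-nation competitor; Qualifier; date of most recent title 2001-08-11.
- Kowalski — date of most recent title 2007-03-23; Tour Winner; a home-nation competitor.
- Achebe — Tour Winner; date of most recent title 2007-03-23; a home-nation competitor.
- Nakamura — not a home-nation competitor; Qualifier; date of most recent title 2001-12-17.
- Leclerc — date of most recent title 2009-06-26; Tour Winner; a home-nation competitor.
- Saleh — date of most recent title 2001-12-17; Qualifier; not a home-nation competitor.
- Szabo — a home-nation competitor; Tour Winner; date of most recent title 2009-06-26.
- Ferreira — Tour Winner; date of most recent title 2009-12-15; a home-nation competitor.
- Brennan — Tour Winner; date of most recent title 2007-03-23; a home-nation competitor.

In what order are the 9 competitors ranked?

Achebe, Brennan, Kowalski, Leclerc, Szabo, Ferreira, Tran, Nakamura, Saleh

By status category: Achebe, Brennan, Kowalski, Leclerc, Szabo and Ferreira (Tour Winner); then Tran, Nakamura and Saleh (Qualifier).
Among Achebe, Brennan, Kowalski, Leclerc, Szabo and Ferreira, by date of most recent title (earlier first): Achebe, Brennan and Kowalski (2007-03-23) before Leclerc and Szabo (2009-06-26) before Ferreira (2009-12-15).
Achebe, Brennan and Kowalski are each a home-nation competitor, so the next rule applies.
Among Achebe, Brennan and Kowalski, alphabetically by surname: Achebe before Brennan before Kowalski.
Leclerc and Szabo are each a home-nation competitor, so the next rule applies.
Among Leclerc and Szabo, alphabetically by surname: Leclerc before Szabo.
Among Tran, Nakamura and Saleh, by date of most recent title (earlier first): Tran (2001-08-11) before Nakamura and Saleh (2001-12-17).
Nakamura and Saleh are each not a home-nation competitor, so the next rule applies.
Among Nakamura and Saleh, alphabetically by surname: Nakamura before Saleh.
Full order: Achebe, Brennan, Kowalski, Leclerc, Szabo, Ferreira, Tran, Nakamura, Saleh.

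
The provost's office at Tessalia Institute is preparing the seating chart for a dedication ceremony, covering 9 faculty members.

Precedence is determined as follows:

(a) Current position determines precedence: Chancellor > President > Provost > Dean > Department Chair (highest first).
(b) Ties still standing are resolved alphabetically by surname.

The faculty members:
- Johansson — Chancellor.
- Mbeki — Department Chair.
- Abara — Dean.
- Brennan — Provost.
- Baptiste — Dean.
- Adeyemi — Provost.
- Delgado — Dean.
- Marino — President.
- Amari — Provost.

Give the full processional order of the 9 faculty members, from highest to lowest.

By current position: Johansson (Chancellor); then Marino (President); then Adeyemi, Amari and Brennan (Provost); then Abara, Baptiste and Delgado (Dean); then Mbeki (Department Chair).
Among Adeyemi, Amari and Brennan, alphabetically by surname: Adeyemi before Amari before Brennan.
Among Abara, Baptiste and Delgado, alphabetically by surname: Abara before Baptiste before Delgado.
Full order: Johansson, Marino, Adeyemi, Amari, Brennan, Abara, Baptiste, Delgado, Mbeki.

Johansson, Marino, Adeyemi, Amari, Brennan, Abara, Baptiste, Delgado, Mbeki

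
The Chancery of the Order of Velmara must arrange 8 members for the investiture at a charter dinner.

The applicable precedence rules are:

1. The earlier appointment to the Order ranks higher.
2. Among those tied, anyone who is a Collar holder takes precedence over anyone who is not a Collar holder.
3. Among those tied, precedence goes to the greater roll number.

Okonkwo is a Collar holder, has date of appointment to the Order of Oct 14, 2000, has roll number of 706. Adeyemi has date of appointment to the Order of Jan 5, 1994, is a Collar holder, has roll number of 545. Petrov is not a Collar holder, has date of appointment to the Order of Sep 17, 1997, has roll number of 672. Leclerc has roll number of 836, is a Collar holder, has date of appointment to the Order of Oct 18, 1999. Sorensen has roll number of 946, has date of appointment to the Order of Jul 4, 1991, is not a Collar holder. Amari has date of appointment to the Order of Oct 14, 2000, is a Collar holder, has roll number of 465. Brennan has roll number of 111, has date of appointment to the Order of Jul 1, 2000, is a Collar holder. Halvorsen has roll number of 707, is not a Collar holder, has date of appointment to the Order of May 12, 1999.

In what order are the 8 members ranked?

Sorensen, Adeyemi, Petrov, Halvorsen, Leclerc, Brennan, Okonkwo, Amari

By date of appointment to the Order (earlier first): Sorensen (Jul 4, 1991); then Adeyemi (Jan 5, 1994); then Petrov (Sep 17, 1997); then Halvorsen (May 12, 1999); then Leclerc (Oct 18, 1999); then Brennan (Jul 1, 2000); then Okonkwo and Amari (both Oct 14, 2000).
Okonkwo and Amari are each a Collar holder, so the next rule applies.
Among Okonkwo and Amari, by roll number (higher first): Okonkwo (706) before Amari (465).
Full order: Sorensen, Adeyemi, Petrov, Halvorsen, Leclerc, Brennan, Okonkwo, Amari.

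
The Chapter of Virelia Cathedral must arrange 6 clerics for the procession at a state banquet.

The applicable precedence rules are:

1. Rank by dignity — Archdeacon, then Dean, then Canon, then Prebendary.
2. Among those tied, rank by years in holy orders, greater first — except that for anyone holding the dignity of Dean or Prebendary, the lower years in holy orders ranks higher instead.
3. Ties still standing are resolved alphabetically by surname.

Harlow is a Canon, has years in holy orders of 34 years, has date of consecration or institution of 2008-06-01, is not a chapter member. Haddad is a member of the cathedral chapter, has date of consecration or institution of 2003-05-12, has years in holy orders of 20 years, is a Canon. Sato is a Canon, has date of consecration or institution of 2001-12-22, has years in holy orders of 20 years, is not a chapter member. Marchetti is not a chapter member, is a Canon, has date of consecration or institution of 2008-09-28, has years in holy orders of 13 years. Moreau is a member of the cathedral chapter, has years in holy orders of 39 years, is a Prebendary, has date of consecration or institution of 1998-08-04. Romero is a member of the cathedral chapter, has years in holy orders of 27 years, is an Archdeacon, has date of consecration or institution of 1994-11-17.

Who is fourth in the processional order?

By dignity: Romero (Archdeacon); then Harlow, Haddad, Sato and Marchetti (Canon); then Moreau (Prebendary).
Among Harlow, Haddad, Sato and Marchetti, by years in holy orders (higher first): Harlow (34 years) before Haddad and Sato (20 years) before Marchetti (13 years).
Among Haddad and Sato, alphabetically by surname: Haddad before Sato.
Order: Romero, Harlow, Haddad, Sato, Marchetti, Moreau.

Sato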